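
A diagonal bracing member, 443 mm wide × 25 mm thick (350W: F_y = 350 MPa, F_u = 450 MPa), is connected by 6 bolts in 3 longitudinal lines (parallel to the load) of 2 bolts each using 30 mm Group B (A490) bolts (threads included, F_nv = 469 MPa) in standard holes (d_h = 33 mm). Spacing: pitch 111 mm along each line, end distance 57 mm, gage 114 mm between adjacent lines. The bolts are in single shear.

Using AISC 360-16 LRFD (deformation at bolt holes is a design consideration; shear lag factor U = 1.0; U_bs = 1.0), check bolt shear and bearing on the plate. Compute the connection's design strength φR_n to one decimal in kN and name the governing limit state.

Bolt shear: A_b = π(30)²/4 = 706.86 mm². φR_n = 0.75 × 469 × 706.86 × 6 × 1 = 1491.8 kN.
Bearing (25 mm plate, F_u = 450 MPa): end bolts L_c = 57 − 33/2 = 40.5, R_n = min(1.2×40.5×25×450, 2.4×30×25×450) = 546.75 kN/bolt; interior L_c = 111 − 33 = 78, R_n = 810 kN/bolt. φR_n = 0.75 × (3×546.75 + 3×810) = 3052.7 kN.
Governing: min(1491.8, 3052.7) = 1491.8 kN → bolt shear.

1491.8 kN (bolt shear governs)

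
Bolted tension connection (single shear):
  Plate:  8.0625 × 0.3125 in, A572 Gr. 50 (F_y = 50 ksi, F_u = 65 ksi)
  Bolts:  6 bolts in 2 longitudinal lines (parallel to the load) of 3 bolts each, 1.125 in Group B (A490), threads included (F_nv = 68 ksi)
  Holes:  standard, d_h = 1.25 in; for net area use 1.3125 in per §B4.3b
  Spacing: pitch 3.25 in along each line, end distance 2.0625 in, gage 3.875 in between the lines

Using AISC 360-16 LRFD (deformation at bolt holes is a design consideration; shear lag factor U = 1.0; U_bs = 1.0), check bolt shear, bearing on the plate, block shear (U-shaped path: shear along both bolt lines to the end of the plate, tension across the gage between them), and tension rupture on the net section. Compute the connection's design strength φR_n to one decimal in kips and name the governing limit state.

82.8 kips (net-section rupture governs)

Bolt shear: A_b = π(1.125)²/4 = 0.99402 in². φR_n = 0.75 × 68 × 0.99402 × 6 × 1 = 304.2 kips.
Bearing (0.3125 in plate, F_u = 65 ksi): end bolts L_c = 2.0625 − 1.25/2 = 1.4375, R_n = min(1.2×1.4375×0.3125×65, 2.4×1.125×0.3125×65) = 35.039 kips/bolt; interior L_c = 3.25 − 1.25 = 2, R_n = 48.75 kips/bolt. φR_n = 0.75 × (2×35.039 + 4×48.75) = 198.8 kips.
Block shear: shear path 2×[2.0625+2×3.25] = 2×8.5625 in, A_gv = 5.3516, A_nv = 2×(8.5625 − 2.5×1.3125)×0.3125 = 3.3008 in²; tension across gage: (3.875 − 1×1.3125)×0.3125 = 0.80078 in². R_n = min(0.6×65×3.3008, 0.6×50×5.3516) + 1.0×65×0.80078 = min(128.73, 160.55) + 52.051 = 180.78 kips. φR_n = 0.75 × 180.78 = 135.6 kips.
Tension rupture (net): A_n = (8.0625 − 2×1.3125)×0.3125 = 1.6992 in² (U = 1.0, A_e = A_n). φR_n = 0.75 × 65 × 1.6992 = 82.8 kips.
Governing: min(304.2, 198.8, 135.6, 82.8) = 82.8 kips → net-section rupture.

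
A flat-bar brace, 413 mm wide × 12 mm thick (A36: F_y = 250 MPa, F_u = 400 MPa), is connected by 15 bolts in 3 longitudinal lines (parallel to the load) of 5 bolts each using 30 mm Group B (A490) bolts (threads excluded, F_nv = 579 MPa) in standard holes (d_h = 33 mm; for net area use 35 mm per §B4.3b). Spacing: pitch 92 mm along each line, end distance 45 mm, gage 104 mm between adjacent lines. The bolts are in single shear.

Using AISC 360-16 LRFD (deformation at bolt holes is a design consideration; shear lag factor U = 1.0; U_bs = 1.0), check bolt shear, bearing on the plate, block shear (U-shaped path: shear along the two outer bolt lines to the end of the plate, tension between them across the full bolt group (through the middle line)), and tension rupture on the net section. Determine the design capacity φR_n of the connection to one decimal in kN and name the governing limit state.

Bolt shear: A_b = π(30)²/4 = 706.86 mm². φR_n = 0.75 × 579 × 706.86 × 15 × 1 = 4604.3 kN.
Bearing (12 mm plate, F_u = 400 MPa): end bolts L_c = 45 − 33/2 = 28.5, R_n = min(1.2×28.5×12×400, 2.4×30×12×400) = 164.16 kN/bolt; interior L_c = 92 − 33 = 59, R_n = 339.84 kN/bolt. φR_n = 0.75 × (3×164.16 + 12×339.84) = 3427.9 kN.
Block shear: shear path 2×[45+4×92] = 2×413 mm, A_gv = 9912, A_nv = 2×(413 − 4.5×35)×12 = 6132 mm²; tension across gage: (208 − 2×35)×12 = 1656 mm². R_n = min(0.6×400×6132, 0.6×250×9912) + 1.0×400×1656 = min(1471.7, 1486.8) + 662.4 = 2134.1 kN. φR_n = 0.75 × 2134.1 = 1600.6 kN.
Tension rupture (net): A_n = (413 − 3×35)×12 = 3696 mm² (U = 1.0, A_e = A_n). φR_n = 0.75 × 400 × 3696 = 1108.8 kN.
Governing: min(4604.3, 3427.9, 1600.6, 1108.8) = 1108.8 kN → net-section rupture.

1108.8 kN (net-section rupture governs)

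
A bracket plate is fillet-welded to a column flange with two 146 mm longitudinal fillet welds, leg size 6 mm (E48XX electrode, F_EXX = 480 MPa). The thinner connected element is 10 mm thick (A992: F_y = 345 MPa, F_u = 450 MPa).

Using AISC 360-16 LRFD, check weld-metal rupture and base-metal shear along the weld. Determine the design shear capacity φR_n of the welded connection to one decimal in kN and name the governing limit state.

267.6 kN (weld metal governs)

Weld metal: throat = 0.707×6 = 4.242 mm, L = 2×146 = 292 mm. φR_n = 0.75 × 0.6 × 480 × 4.242 × 292 = 267.6 kN.
Base metal shear (10 mm plate): yield φR_n = 1.0×0.6×345×10×292 = 604.4 kN; rupture φR_n = 0.75×0.6×450×10×292 = 591.3 kN; take 591.3 kN (rupture).
Governing: min(267.6, 591.3) = 267.6 kN → weld metal.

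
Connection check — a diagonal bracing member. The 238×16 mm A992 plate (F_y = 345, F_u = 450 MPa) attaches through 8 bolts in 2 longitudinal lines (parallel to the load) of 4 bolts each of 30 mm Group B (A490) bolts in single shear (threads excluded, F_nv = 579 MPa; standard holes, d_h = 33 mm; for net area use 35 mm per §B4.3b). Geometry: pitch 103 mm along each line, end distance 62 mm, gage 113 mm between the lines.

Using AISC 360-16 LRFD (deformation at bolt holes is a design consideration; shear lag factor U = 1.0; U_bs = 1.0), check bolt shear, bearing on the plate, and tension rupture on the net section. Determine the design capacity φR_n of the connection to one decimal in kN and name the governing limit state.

907.2 kN (net-section rupture governs)

Bolt shear: A_b = π(30)²/4 = 706.86 mm². φR_n = 0.75 × 579 × 706.86 × 8 × 1 = 2455.6 kN.
Bearing (16 mm plate, F_u = 450 MPa): end bolts L_c = 62 − 33/2 = 45.5, R_n = min(1.2×45.5×16×450, 2.4×30×16×450) = 393.12 kN/bolt; interior L_c = 103 − 33 = 70, R_n = 518.4 kN/bolt. φR_n = 0.75 × (2×393.12 + 6×518.4) = 2922.5 kN.
Tension rupture (net): A_n = (238 − 2×35)×16 = 2688 mm² (U = 1.0, A_e = A_n). φR_n = 0.75 × 450 × 2688 = 907.2 kN.
Governing: min(2455.6, 2922.5, 907.2) = 907.2 kN → net-section rupture.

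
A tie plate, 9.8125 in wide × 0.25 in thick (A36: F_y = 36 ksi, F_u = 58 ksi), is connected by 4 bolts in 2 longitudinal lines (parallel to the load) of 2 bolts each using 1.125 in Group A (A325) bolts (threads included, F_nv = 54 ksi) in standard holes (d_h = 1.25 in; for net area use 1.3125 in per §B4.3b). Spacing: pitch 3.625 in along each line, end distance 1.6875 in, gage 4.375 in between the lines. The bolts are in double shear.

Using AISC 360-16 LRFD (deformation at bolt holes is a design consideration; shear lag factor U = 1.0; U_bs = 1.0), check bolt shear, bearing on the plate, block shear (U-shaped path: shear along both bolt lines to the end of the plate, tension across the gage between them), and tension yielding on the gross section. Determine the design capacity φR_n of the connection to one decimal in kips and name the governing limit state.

76.3 kips (block shear governs)

Bolt shear: A_b = π(1.125)²/4 = 0.99402 in². φR_n = 0.75 × 54 × 0.99402 × 4 × 2 = 322.1 kips.
Bearing (0.25 in plate, F_u = 58 ksi): end bolts L_c = 1.6875 − 1.25/2 = 1.0625, R_n = min(1.2×1.0625×0.25×58, 2.4×1.125×0.25×58) = 18.488 kips/bolt; interior L_c = 3.625 − 1.25 = 2.375, R_n = 39.15 kips/bolt. φR_n = 0.75 × (2×18.488 + 2×39.15) = 86.5 kips.
Block shear: shear path 2×[1.6875+1×3.625] = 2×5.3125 in, A_gv = 2.6563, A_nv = 2×(5.3125 − 1.5×1.3125)×0.25 = 1.6719 in²; tension across gage: (4.375 − 1×1.3125)×0.25 = 0.76563 in². R_n = min(0.6×58×1.6719, 0.6×36×2.6563) + 1.0×58×0.76563 = min(58.182, 57.376) + 44.407 = 101.78 kips. φR_n = 0.75 × 101.78 = 76.3 kips.
Tension yield (gross): A_g = 9.8125×0.25 = 2.4531 in². φR_n = 0.90 × 36 × 2.4531 = 79.5 kips.
Governing: min(322.1, 86.5, 76.3, 79.5) = 76.3 kips → block shear.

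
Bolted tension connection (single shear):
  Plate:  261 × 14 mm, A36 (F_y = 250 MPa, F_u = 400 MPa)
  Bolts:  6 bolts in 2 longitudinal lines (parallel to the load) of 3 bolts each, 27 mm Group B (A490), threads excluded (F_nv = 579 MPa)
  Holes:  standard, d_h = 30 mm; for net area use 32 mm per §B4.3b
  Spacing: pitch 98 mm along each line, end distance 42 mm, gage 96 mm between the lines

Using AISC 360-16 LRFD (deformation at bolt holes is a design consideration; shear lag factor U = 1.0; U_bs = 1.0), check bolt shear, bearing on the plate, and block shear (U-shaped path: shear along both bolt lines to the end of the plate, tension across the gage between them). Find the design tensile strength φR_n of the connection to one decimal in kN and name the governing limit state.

Bolt shear: A_b = π(27)²/4 = 572.56 mm². φR_n = 0.75 × 579 × 572.56 × 6 × 1 = 1491.8 kN.
Bearing (14 mm plate, F_u = 400 MPa): end bolts L_c = 42 − 30/2 = 27, R_n = min(1.2×27×14×400, 2.4×27×14×400) = 181.44 kN/bolt; interior L_c = 98 − 30 = 68, R_n = 362.88 kN/bolt. φR_n = 0.75 × (2×181.44 + 4×362.88) = 1360.8 kN.
Block shear: shear path 2×[42+2×98] = 2×238 mm, A_gv = 6664, A_nv = 2×(238 − 2.5×32)×14 = 4424 mm²; tension across gage: (96 − 1×32)×14 = 896 mm². R_n = min(0.6×400×4424, 0.6×250×6664) + 1.0×400×896 = min(1061.8, 999.6) + 358.4 = 1358 kN. φR_n = 0.75 × 1358 = 1018.5 kN.
Governing: min(1491.8, 1360.8, 1018.5) = 1018.5 kN → block shear.

1018.5 kN (block shear governs)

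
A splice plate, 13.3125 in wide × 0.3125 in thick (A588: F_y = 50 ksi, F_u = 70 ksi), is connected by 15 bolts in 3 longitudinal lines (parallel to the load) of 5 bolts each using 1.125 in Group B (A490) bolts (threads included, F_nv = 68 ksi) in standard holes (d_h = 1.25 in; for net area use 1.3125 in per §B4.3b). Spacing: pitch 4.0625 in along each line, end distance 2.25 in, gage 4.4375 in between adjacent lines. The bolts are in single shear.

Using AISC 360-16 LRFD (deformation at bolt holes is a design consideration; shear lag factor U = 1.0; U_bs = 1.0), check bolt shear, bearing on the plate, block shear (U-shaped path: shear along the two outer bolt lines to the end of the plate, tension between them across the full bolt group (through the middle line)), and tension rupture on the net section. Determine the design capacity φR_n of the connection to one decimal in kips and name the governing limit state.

153.8 kips (net-section rupture governs)

Bolt shear: A_b = π(1.125)²/4 = 0.99402 in². φR_n = 0.75 × 68 × 0.99402 × 15 × 1 = 760.4 kips.
Bearing (0.3125 in plate, F_u = 70 ksi): end bolts L_c = 2.25 − 1.25/2 = 1.625, R_n = min(1.2×1.625×0.3125×70, 2.4×1.125×0.3125×70) = 42.656 kips/bolt; interior L_c = 4.0625 − 1.25 = 2.8125, R_n = 59.063 kips/bolt. φR_n = 0.75 × (3×42.656 + 12×59.063) = 627.5 kips.
Block shear: shear path 2×[2.25+4×4.0625] = 2×18.5 in, A_gv = 11.563, A_nv = 2×(18.5 − 4.5×1.3125)×0.3125 = 7.8711 in²; tension across gage: (8.875 − 2×1.3125)×0.3125 = 1.9531 in². R_n = min(0.6×70×7.8711, 0.6×50×11.563) + 1.0×70×1.9531 = min(330.59, 346.89) + 136.72 = 467.31 kips. φR_n = 0.75 × 467.31 = 350.5 kips.
Tension rupture (net): A_n = (13.3125 − 3×1.3125)×0.3125 = 2.9297 in² (U = 1.0, A_e = A_n). φR_n = 0.75 × 70 × 2.9297 = 153.8 kips.
Governing: min(760.4, 627.5, 350.5, 153.8) = 153.8 kips → net-section rupture.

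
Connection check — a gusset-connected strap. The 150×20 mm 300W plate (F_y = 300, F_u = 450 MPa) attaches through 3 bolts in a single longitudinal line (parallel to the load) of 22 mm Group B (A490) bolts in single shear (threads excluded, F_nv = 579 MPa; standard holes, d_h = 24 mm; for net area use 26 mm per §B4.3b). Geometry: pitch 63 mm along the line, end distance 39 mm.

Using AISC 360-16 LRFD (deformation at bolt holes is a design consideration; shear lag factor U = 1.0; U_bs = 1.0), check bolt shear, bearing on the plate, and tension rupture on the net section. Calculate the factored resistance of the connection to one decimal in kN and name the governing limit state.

495.2 kN (bolt shear governs)

Bolt shear: A_b = π(22)²/4 = 380.13 mm². φR_n = 0.75 × 579 × 380.13 × 3 × 1 = 495.2 kN.
Bearing (20 mm plate, F_u = 450 MPa): end bolts L_c = 39 − 24/2 = 27, R_n = min(1.2×27×20×450, 2.4×22×20×450) = 291.6 kN/bolt; interior L_c = 63 − 24 = 39, R_n = 421.2 kN/bolt. φR_n = 0.75 × (1×291.6 + 2×421.2) = 850.5 kN.
Tension rupture (net): A_n = (150 − 1×26)×20 = 2480 mm² (U = 1.0, A_e = A_n). φR_n = 0.75 × 450 × 2480 = 837.0 kN.
Governing: min(495.2, 850.5, 837.0) = 495.2 kN → bolt shear.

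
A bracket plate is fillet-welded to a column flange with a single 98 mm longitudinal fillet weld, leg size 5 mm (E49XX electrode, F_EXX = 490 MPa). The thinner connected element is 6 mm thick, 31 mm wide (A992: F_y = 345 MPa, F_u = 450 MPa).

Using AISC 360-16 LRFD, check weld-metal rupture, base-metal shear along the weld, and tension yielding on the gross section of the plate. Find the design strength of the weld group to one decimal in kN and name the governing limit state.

57.8 kN (gross-section yield governs)

Weld metal: throat = 0.707×5 = 3.535 mm, L = 98 mm. φR_n = 0.75 × 0.6 × 490 × 3.535 × 98 = 76.4 kN.
Base metal shear (6 mm plate): yield φR_n = 1.0×0.6×345×6×98 = 121.7 kN; rupture φR_n = 0.75×0.6×450×6×98 = 119.1 kN; take 119.1 kN (rupture).
Tension yield (gross): A_g = 31×6 = 186 mm². φR_n = 0.90 × 345 × 186 = 57.8 kN.
Governing: min(76.4, 119.1, 57.8) = 57.8 kN → gross-section yield.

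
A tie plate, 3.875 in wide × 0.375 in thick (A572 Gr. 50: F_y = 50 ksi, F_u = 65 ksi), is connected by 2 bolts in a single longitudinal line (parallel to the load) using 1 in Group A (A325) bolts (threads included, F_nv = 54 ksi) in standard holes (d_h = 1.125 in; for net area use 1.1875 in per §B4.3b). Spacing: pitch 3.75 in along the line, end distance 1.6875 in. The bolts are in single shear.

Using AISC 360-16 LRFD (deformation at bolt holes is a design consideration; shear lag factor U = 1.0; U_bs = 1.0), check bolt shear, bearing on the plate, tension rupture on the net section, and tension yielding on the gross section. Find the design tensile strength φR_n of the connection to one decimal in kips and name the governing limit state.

49.1 kips (net-section rupture governs)

Bolt shear: A_b = π(1)²/4 = 0.7854 in². φR_n = 0.75 × 54 × 0.7854 × 2 × 1 = 63.6 kips.
Bearing (0.375 in plate, F_u = 65 ksi): end bolts L_c = 1.6875 − 1.125/2 = 1.125, R_n = min(1.2×1.125×0.375×65, 2.4×1×0.375×65) = 32.906 kips/bolt; interior L_c = 3.75 − 1.125 = 2.625, R_n = 58.5 kips/bolt. φR_n = 0.75 × (1×32.906 + 1×58.5) = 68.6 kips.
Tension rupture (net): A_n = (3.875 − 1×1.1875)×0.375 = 1.0078 in² (U = 1.0, A_e = A_n). φR_n = 0.75 × 65 × 1.0078 = 49.1 kips.
Tension yield (gross): A_g = 3.875×0.375 = 1.4531 in². φR_n = 0.90 × 50 × 1.4531 = 65.4 kips.
Governing: min(63.6, 68.6, 49.1, 65.4) = 49.1 kips → net-section rupture.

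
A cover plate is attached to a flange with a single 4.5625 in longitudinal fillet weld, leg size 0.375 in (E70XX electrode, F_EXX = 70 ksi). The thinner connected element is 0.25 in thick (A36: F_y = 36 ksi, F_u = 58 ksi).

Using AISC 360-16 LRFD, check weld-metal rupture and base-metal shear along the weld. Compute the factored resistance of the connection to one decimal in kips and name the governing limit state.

24.6 kips (base-metal shear governs)

Weld metal: throat = 0.707×0.375 = 0.26513 in, L = 4.5625 in. φR_n = 0.75 × 0.6 × 70 × 0.26513 × 4.5625 = 38.1 kips.
Base metal shear (0.25 in plate): yield φR_n = 1.0×0.6×36×0.25×4.5625 = 24.6 kips; rupture φR_n = 0.75×0.6×58×0.25×4.5625 = 29.8 kips; take 24.6 kips (yield).
Governing: min(38.1, 24.6) = 24.6 kips → base-metal shear.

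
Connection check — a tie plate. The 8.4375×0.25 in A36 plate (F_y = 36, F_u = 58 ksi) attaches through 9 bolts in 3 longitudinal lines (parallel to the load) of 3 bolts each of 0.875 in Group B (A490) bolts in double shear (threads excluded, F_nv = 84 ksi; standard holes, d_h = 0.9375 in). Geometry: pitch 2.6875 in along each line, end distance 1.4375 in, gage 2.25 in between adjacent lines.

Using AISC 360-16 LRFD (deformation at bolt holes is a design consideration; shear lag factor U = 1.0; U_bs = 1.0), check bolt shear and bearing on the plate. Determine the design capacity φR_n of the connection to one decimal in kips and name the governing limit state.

Bolt shear: A_b = π(0.875)²/4 = 0.60132 in². φR_n = 0.75 × 84 × 0.60132 × 9 × 2 = 681.9 kips.
Bearing (0.25 in plate, F_u = 58 ksi): end bolts L_c = 1.4375 − 0.9375/2 = 0.96875, R_n = min(1.2×0.96875×0.25×58, 2.4×0.875×0.25×58) = 16.856 kips/bolt; interior L_c = 2.6875 − 0.9375 = 1.75, R_n = 30.45 kips/bolt. φR_n = 0.75 × (3×16.856 + 6×30.45) = 175.0 kips.
Governing: min(681.9, 175.0) = 175.0 kips → bearing.

175.0 kips (bearing governs)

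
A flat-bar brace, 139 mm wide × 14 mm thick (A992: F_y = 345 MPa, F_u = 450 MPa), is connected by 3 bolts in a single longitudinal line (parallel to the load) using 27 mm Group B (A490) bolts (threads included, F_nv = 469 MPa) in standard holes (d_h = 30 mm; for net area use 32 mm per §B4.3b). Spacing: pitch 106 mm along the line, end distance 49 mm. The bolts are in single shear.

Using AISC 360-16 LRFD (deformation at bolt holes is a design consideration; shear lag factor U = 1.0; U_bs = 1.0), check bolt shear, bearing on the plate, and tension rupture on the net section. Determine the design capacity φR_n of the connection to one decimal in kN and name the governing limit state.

Bolt shear: A_b = π(27)²/4 = 572.56 mm². φR_n = 0.75 × 469 × 572.56 × 3 × 1 = 604.2 kN.
Bearing (14 mm plate, F_u = 450 MPa): end bolts L_c = 49 − 30/2 = 34, R_n = min(1.2×34×14×450, 2.4×27×14×450) = 257.04 kN/bolt; interior L_c = 106 − 30 = 76, R_n = 408.24 kN/bolt. φR_n = 0.75 × (1×257.04 + 2×408.24) = 805.1 kN.
Tension rupture (net): A_n = (139 − 1×32)×14 = 1498 mm² (U = 1.0, A_e = A_n). φR_n = 0.75 × 450 × 1498 = 505.6 kN.
Governing: min(604.2, 805.1, 505.6) = 505.6 kN → net-section rupture.

505.6 kN (net-section rupture governs)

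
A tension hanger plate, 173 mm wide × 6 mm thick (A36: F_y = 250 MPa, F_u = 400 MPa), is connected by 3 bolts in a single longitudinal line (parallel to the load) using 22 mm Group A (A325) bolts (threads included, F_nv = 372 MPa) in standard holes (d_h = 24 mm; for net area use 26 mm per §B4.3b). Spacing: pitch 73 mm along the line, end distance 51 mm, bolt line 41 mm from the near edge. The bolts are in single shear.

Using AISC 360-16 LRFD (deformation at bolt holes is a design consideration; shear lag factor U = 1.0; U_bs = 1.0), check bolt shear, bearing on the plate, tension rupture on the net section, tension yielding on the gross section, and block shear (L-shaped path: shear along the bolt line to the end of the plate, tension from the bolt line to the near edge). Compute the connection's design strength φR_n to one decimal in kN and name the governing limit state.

Bolt shear: A_b = π(22)²/4 = 380.13 mm². φR_n = 0.75 × 372 × 380.13 × 3 × 1 = 318.2 kN.
Bearing (6 mm plate, F_u = 400 MPa): end bolts L_c = 51 − 24/2 = 39, R_n = min(1.2×39×6×400, 2.4×22×6×400) = 112.32 kN/bolt; interior L_c = 73 − 24 = 49, R_n = 126.72 kN/bolt. φR_n = 0.75 × (1×112.32 + 2×126.72) = 274.3 kN.
Tension rupture (net): A_n = (173 − 1×26)×6 = 882 mm² (U = 1.0, A_e = A_n). φR_n = 0.75 × 400 × 882 = 264.6 kN.
Tension yield (gross): A_g = 173×6 = 1038 mm². φR_n = 0.90 × 250 × 1038 = 233.6 kN.
Block shear: shear path 1×[51+2×73] = 1×197 mm, A_gv = 1182, A_nv = 1×(197 − 2.5×26)×6 = 792 mm²; tension to near edge: (41 − 0.5×26)×6 = 168 mm². R_n = min(0.6×400×792, 0.6×250×1182) + 1.0×400×168 = min(190.08, 177.3) + 67.2 = 244.5 kN. φR_n = 0.75 × 244.5 = 183.4 kN.
Governing: min(318.2, 274.3, 264.6, 233.6, 183.4) = 183.4 kN → block shear.

183.4 kN (block shear governs)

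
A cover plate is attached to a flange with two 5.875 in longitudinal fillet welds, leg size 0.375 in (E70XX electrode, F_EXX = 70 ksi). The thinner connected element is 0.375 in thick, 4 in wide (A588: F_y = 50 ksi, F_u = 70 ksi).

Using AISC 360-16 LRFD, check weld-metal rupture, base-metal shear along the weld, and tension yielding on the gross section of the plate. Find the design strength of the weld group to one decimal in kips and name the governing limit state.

67.5 kips (gross-section yield governs)

Weld metal: throat = 0.707×0.375 = 0.26513 in, L = 2×5.875 = 11.75 in. φR_n = 0.75 × 0.6 × 70 × 0.26513 × 11.75 = 98.1 kips.
Base metal shear (0.375 in plate): yield φR_n = 1.0×0.6×50×0.375×11.75 = 132.2 kips; rupture φR_n = 0.75×0.6×70×0.375×11.75 = 138.8 kips; take 132.2 kips (yield).
Tension yield (gross): A_g = 4×0.375 = 1.5 in². φR_n = 0.90 × 50 × 1.5 = 67.5 kips.
Governing: min(98.1, 132.2, 67.5) = 67.5 kips → gross-section yield.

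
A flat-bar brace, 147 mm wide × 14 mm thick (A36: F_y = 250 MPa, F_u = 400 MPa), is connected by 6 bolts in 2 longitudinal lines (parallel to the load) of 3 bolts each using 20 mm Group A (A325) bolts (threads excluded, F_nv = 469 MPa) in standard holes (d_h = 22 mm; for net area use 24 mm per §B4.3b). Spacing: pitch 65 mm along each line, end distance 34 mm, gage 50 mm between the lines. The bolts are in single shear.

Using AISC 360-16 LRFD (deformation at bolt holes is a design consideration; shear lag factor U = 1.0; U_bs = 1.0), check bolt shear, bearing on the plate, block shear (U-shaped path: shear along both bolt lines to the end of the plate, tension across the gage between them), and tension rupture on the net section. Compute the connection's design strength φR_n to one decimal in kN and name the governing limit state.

415.8 kN (net-section rupture governs)

Bolt shear: A_b = π(20)²/4 = 314.16 mm². φR_n = 0.75 × 469 × 314.16 × 6 × 1 = 663.0 kN.
Bearing (14 mm plate, F_u = 400 MPa): end bolts L_c = 34 − 22/2 = 23, R_n = min(1.2×23×14×400, 2.4×20×14×400) = 154.56 kN/bolt; interior L_c = 65 − 22 = 43, R_n = 268.8 kN/bolt. φR_n = 0.75 × (2×154.56 + 4×268.8) = 1038.2 kN.
Block shear: shear path 2×[34+2×65] = 2×164 mm, A_gv = 4592, A_nv = 2×(164 − 2.5×24)×14 = 2912 mm²; tension across gage: (50 − 1×24)×14 = 364 mm². R_n = min(0.6×400×2912, 0.6×250×4592) + 1.0×400×364 = min(698.88, 688.8) + 145.6 = 834.4 kN. φR_n = 0.75 × 834.4 = 625.8 kN.
Tension rupture (net): A_n = (147 − 2×24)×14 = 1386 mm² (U = 1.0, A_e = A_n). φR_n = 0.75 × 400 × 1386 = 415.8 kN.
Governing: min(663.0, 1038.2, 625.8, 415.8) = 415.8 kN → net-section rupture.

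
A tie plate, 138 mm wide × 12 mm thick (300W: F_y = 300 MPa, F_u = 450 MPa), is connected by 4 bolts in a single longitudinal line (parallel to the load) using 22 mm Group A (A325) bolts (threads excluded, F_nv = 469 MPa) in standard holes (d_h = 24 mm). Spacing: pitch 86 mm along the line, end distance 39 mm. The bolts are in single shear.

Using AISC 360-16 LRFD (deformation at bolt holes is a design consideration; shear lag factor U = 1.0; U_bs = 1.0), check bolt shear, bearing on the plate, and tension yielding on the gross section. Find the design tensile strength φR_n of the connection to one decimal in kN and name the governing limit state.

447.1 kN (gross-section yield governs)

Bolt shear: A_b = π(22)²/4 = 380.13 mm². φR_n = 0.75 × 469 × 380.13 × 4 × 1 = 534.8 kN.
Bearing (12 mm plate, F_u = 450 MPa): end bolts L_c = 39 − 24/2 = 27, R_n = min(1.2×27×12×450, 2.4×22×12×450) = 174.96 kN/bolt; interior L_c = 86 − 24 = 62, R_n = 285.12 kN/bolt. φR_n = 0.75 × (1×174.96 + 3×285.12) = 772.7 kN.
Tension yield (gross): A_g = 138×12 = 1656 mm². φR_n = 0.90 × 300 × 1656 = 447.1 kN.
Governing: min(534.8, 772.7, 447.1) = 447.1 kN → gross-section yield.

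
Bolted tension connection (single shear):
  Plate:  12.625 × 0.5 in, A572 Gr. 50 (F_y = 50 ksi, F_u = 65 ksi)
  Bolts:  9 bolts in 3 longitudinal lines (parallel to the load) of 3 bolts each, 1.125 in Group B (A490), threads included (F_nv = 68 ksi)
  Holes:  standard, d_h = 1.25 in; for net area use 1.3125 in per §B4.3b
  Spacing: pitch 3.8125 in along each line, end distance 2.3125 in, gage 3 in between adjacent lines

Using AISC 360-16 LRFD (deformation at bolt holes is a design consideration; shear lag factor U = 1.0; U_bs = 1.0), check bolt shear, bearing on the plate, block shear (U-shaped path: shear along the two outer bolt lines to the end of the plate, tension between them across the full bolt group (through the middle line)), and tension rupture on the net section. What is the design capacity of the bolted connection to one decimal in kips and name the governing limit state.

Bolt shear: A_b = π(1.125)²/4 = 0.99402 in². φR_n = 0.75 × 68 × 0.99402 × 9 × 1 = 456.3 kips.
Bearing (0.5 in plate, F_u = 65 ksi): end bolts L_c = 2.3125 − 1.25/2 = 1.6875, R_n = min(1.2×1.6875×0.5×65, 2.4×1.125×0.5×65) = 65.813 kips/bolt; interior L_c = 3.8125 − 1.25 = 2.5625, R_n = 87.75 kips/bolt. φR_n = 0.75 × (3×65.813 + 6×87.75) = 543.0 kips.
Block shear: shear path 2×[2.3125+2×3.8125] = 2×9.9375 in, A_gv = 9.9375, A_nv = 2×(9.9375 − 2.5×1.3125)×0.5 = 6.6563 in²; tension across gage: (6 − 2×1.3125)×0.5 = 1.6875 in². R_n = min(0.6×65×6.6563, 0.6×50×9.9375) + 1.0×65×1.6875 = min(259.6, 298.13) + 109.69 = 369.29 kips. φR_n = 0.75 × 369.29 = 277.0 kips.
Tension rupture (net): A_n = (12.625 − 3×1.3125)×0.5 = 4.3438 in² (U = 1.0, A_e = A_n). φR_n = 0.75 × 65 × 4.3438 = 211.8 kips.
Governing: min(456.3, 543.0, 277.0, 211.8) = 211.8 kips → net-section rupture.

211.8 kips (net-section rupture governs)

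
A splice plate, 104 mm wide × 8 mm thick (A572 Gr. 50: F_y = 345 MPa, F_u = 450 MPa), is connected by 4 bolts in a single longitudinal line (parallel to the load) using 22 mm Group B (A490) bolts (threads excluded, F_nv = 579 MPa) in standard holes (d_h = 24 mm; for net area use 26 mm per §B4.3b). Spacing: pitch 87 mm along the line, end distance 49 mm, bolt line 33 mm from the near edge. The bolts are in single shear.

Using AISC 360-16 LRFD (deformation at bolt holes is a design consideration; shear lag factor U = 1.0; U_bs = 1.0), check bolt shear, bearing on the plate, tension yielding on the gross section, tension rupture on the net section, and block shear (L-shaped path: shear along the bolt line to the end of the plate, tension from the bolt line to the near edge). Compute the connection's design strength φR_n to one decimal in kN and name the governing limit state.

Bolt shear: A_b = π(22)²/4 = 380.13 mm². φR_n = 0.75 × 579 × 380.13 × 4 × 1 = 660.3 kN.
Bearing (8 mm plate, F_u = 450 MPa): end bolts L_c = 49 − 24/2 = 37, R_n = min(1.2×37×8×450, 2.4×22×8×450) = 159.84 kN/bolt; interior L_c = 87 − 24 = 63, R_n = 190.08 kN/bolt. φR_n = 0.75 × (1×159.84 + 3×190.08) = 547.6 kN.
Tension yield (gross): A_g = 104×8 = 832 mm². φR_n = 0.90 × 345 × 832 = 258.3 kN.
Tension rupture (net): A_n = (104 − 1×26)×8 = 624 mm² (U = 1.0, A_e = A_n). φR_n = 0.75 × 450 × 624 = 210.6 kN.
Block shear: shear path 1×[49+3×87] = 1×310 mm, A_gv = 2480, A_nv = 1×(310 − 3.5×26)×8 = 1752 mm²; tension to near edge: (33 − 0.5×26)×8 = 160 mm². R_n = min(0.6×450×1752, 0.6×345×2480) + 1.0×450×160 = min(473.04, 513.36) + 72 = 545.04 kN. φR_n = 0.75 × 545.04 = 408.8 kN.
Governing: min(660.3, 547.6, 258.3, 210.6, 408.8) = 210.6 kN → net-section rupture.

210.6 kN (net-section rupture governs)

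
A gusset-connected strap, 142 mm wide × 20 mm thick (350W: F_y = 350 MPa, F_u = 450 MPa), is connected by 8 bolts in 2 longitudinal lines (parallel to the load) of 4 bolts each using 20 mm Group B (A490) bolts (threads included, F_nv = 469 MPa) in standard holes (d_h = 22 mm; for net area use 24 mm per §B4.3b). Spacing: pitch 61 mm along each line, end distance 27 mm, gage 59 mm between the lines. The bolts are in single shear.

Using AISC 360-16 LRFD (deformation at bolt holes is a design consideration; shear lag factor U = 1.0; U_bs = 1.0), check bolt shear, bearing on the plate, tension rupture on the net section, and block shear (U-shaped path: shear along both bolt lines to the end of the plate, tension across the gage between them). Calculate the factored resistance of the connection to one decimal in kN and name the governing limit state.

Bolt shear: A_b = π(20)²/4 = 314.16 mm². φR_n = 0.75 × 469 × 314.16 × 8 × 1 = 884.0 kN.
Bearing (20 mm plate, F_u = 450 MPa): end bolts L_c = 27 − 22/2 = 16, R_n = min(1.2×16×20×450, 2.4×20×20×450) = 172.8 kN/bolt; interior L_c = 61 − 22 = 39, R_n = 421.2 kN/bolt. φR_n = 0.75 × (2×172.8 + 6×421.2) = 2154.6 kN.
Tension rupture (net): A_n = (142 − 2×24)×20 = 1880 mm² (U = 1.0, A_e = A_n). φR_n = 0.75 × 450 × 1880 = 634.5 kN.
Block shear: shear path 2×[27+3×61] = 2×210 mm, A_gv = 8400, A_nv = 2×(210 − 3.5×24)×20 = 5040 mm²; tension across gage: (59 − 1×24)×20 = 700 mm². R_n = min(0.6×450×5040, 0.6×350×8400) + 1.0×450×700 = min(1360.8, 1764) + 315 = 1675.8 kN. φR_n = 0.75 × 1675.8 = 1256.9 kN.
Governing: min(884.0, 2154.6, 634.5, 1256.9) = 634.5 kN → net-section rupture.

634.5 kN (net-section rupture governs)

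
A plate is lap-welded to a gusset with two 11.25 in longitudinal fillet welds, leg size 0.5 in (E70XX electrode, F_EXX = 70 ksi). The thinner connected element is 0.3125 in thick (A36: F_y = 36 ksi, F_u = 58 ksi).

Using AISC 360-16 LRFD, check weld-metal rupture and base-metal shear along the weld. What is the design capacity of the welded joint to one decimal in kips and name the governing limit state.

151.9 kips (base-metal shear governs)

Weld metal: throat = 0.707×0.5 = 0.3535 in, L = 2×11.25 = 22.5 in. φR_n = 0.75 × 0.6 × 70 × 0.3535 × 22.5 = 250.5 kips.
Base metal shear (0.3125 in plate): yield φR_n = 1.0×0.6×36×0.3125×22.5 = 151.9 kips; rupture φR_n = 0.75×0.6×58×0.3125×22.5 = 183.5 kips; take 151.9 kips (yield).
Governing: min(250.5, 151.9) = 151.9 kips → base-metal shear.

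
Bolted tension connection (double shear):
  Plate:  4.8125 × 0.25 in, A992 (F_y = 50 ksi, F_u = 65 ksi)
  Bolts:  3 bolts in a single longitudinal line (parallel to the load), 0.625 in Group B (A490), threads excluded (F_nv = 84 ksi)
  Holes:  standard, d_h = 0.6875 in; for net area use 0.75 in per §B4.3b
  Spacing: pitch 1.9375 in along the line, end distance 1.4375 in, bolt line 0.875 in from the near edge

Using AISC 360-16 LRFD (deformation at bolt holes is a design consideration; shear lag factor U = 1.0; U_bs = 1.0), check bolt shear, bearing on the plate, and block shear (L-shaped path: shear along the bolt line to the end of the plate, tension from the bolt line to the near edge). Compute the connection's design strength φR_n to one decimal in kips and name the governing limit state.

Bolt shear: A_b = π(0.625)²/4 = 0.3068 in². φR_n = 0.75 × 84 × 0.3068 × 3 × 2 = 116.0 kips.
Bearing (0.25 in plate, F_u = 65 ksi): end bolts L_c = 1.4375 − 0.6875/2 = 1.09375, R_n = min(1.2×1.09375×0.25×65, 2.4×0.625×0.25×65) = 21.328 kips/bolt; interior L_c = 1.9375 − 0.6875 = 1.25, R_n = 24.375 kips/bolt. φR_n = 0.75 × (1×21.328 + 2×24.375) = 52.6 kips.
Block shear: shear path 1×[1.4375+2×1.9375] = 1×5.3125 in, A_gv = 1.3281, A_nv = 1×(5.3125 − 2.5×0.75)×0.25 = 0.85938 in²; tension to near edge: (0.875 − 0.5×0.75)×0.25 = 0.125 in². R_n = min(0.6×65×0.85938, 0.6×50×1.3281) + 1.0×65×0.125 = min(33.516, 39.843) + 8.125 = 41.641 kips. φR_n = 0.75 × 41.641 = 31.2 kips.
Governing: min(116.0, 52.6, 31.2) = 31.2 kips → block shear.

31.2 kips (block shear governs)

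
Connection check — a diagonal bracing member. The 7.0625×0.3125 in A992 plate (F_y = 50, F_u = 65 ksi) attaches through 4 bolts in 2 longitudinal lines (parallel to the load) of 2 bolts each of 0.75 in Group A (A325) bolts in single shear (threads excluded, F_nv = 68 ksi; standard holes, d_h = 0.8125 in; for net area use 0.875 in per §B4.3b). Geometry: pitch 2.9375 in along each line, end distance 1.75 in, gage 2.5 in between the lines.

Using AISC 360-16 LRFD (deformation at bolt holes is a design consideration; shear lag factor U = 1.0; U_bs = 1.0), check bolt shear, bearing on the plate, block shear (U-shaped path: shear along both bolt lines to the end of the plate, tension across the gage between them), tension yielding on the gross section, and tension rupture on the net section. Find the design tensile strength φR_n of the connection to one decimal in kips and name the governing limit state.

80.9 kips (net-section rupture governs)

Bolt shear: A_b = π(0.75)²/4 = 0.44179 in². φR_n = 0.75 × 68 × 0.44179 × 4 × 1 = 90.1 kips.
Bearing (0.3125 in plate, F_u = 65 ksi): end bolts L_c = 1.75 − 0.8125/2 = 1.34375, R_n = min(1.2×1.34375×0.3125×65, 2.4×0.75×0.3125×65) = 32.754 kips/bolt; interior L_c = 2.9375 − 0.8125 = 2.125, R_n = 36.563 kips/bolt. φR_n = 0.75 × (2×32.754 + 2×36.563) = 104.0 kips.
Block shear: shear path 2×[1.75+1×2.9375] = 2×4.6875 in, A_gv = 2.9297, A_nv = 2×(4.6875 − 1.5×0.875)×0.3125 = 2.1094 in²; tension across gage: (2.5 − 1×0.875)×0.3125 = 0.50781 in². R_n = min(0.6×65×2.1094, 0.6×50×2.9297) + 1.0×65×0.50781 = min(82.267, 87.891) + 33.008 = 115.28 kips. φR_n = 0.75 × 115.28 = 86.5 kips.
Tension yield (gross): A_g = 7.0625×0.3125 = 2.207 in². φR_n = 0.90 × 50 × 2.207 = 99.3 kips.
Tension rupture (net): A_n = (7.0625 − 2×0.875)×0.3125 = 1.6602 in² (U = 1.0, A_e = A_n). φR_n = 0.75 × 65 × 1.6602 = 80.9 kips.
Governing: min(90.1, 104.0, 86.5, 99.3, 80.9) = 80.9 kips → net-section rupture.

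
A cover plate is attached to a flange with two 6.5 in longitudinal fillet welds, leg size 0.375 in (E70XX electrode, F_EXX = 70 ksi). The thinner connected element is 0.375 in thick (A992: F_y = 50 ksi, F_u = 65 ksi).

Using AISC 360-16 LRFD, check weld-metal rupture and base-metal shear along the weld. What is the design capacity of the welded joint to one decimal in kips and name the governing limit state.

Weld metal: throat = 0.707×0.375 = 0.26513 in, L = 2×6.5 = 13 in. φR_n = 0.75 × 0.6 × 70 × 0.26513 × 13 = 108.6 kips.
Base metal shear (0.375 in plate): yield φR_n = 1.0×0.6×50×0.375×13 = 146.3 kips; rupture φR_n = 0.75×0.6×65×0.375×13 = 142.6 kips; take 142.6 kips (rupture).
Governing: min(108.6, 142.6) = 108.6 kips → weld metal.

108.6 kips (weld metal governs)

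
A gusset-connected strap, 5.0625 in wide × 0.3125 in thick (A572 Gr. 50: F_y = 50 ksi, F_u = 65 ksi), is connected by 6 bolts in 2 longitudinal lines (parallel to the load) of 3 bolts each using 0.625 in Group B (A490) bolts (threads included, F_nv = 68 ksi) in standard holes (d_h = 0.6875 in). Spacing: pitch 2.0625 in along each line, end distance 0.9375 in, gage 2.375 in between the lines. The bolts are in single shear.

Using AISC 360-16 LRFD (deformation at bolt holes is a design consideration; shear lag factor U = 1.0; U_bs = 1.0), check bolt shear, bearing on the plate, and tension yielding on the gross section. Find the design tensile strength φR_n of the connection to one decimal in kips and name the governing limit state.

Bolt shear: A_b = π(0.625)²/4 = 0.3068 in². φR_n = 0.75 × 68 × 0.3068 × 6 × 1 = 93.9 kips.
Bearing (0.3125 in plate, F_u = 65 ksi): end bolts L_c = 0.9375 − 0.6875/2 = 0.59375, R_n = min(1.2×0.59375×0.3125×65, 2.4×0.625×0.3125×65) = 14.473 kips/bolt; interior L_c = 2.0625 − 0.6875 = 1.375, R_n = 30.469 kips/bolt. φR_n = 0.75 × (2×14.473 + 4×30.469) = 113.1 kips.
Tension yield (gross): A_g = 5.0625×0.3125 = 1.582 in². φR_n = 0.90 × 50 × 1.582 = 71.2 kips.
Governing: min(93.9, 113.1, 71.2) = 71.2 kips → gross-section yield.

71.2 kips (gross-section yield governs)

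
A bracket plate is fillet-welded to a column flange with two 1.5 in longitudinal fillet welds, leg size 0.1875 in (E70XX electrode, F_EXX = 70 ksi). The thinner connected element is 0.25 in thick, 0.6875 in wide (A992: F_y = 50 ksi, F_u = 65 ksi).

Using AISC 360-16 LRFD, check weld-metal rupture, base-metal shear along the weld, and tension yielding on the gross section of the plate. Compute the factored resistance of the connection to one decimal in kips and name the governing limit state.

7.7 kips (gross-section yield governs)

Weld metal: throat = 0.707×0.1875 = 0.13256 in, L = 2×1.5 = 3 in. φR_n = 0.75 × 0.6 × 70 × 0.13256 × 3 = 12.5 kips.
Base metal shear (0.25 in plate): yield φR_n = 1.0×0.6×50×0.25×3 = 22.5 kips; rupture φR_n = 0.75×0.6×65×0.25×3 = 21.9 kips; take 21.9 kips (rupture).
Tension yield (gross): A_g = 0.6875×0.25 = 0.17188 in². φR_n = 0.90 × 50 × 0.17188 = 7.7 kips.
Governing: min(12.5, 21.9, 7.7) = 7.7 kips → gross-section yield.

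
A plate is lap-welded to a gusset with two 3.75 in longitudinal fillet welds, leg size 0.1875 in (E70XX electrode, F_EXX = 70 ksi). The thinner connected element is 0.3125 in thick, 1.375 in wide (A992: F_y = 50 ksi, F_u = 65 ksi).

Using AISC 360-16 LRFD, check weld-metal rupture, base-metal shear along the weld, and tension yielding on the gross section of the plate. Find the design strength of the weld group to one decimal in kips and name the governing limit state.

Weld metal: throat = 0.707×0.1875 = 0.13256 in, L = 2×3.75 = 7.5 in. φR_n = 0.75 × 0.6 × 70 × 0.13256 × 7.5 = 31.3 kips.
Base metal shear (0.3125 in plate): yield φR_n = 1.0×0.6×50×0.3125×7.5 = 70.3 kips; rupture φR_n = 0.75×0.6×65×0.3125×7.5 = 68.6 kips; take 68.6 kips (rupture).
Tension yield (gross): A_g = 1.375×0.3125 = 0.42969 in². φR_n = 0.90 × 50 × 0.42969 = 19.3 kips.
Governing: min(31.3, 68.6, 19.3) = 19.3 kips → gross-section yield.

19.3 kips (gross-section yield governs)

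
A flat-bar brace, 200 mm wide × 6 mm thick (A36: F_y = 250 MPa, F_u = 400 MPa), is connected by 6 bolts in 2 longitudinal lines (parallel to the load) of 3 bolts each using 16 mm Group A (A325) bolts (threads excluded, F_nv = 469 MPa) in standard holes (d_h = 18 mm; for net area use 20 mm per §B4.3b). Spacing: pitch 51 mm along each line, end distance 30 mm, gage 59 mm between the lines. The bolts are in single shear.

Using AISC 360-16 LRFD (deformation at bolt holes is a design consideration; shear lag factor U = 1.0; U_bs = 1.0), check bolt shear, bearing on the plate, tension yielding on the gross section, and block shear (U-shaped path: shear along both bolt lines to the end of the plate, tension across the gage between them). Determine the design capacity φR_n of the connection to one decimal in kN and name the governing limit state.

247.3 kN (block shear governs)

Bolt shear: A_b = π(16)²/4 = 201.06 mm². φR_n = 0.75 × 469 × 201.06 × 6 × 1 = 424.3 kN.
Bearing (6 mm plate, F_u = 400 MPa): end bolts L_c = 30 − 18/2 = 21, R_n = min(1.2×21×6×400, 2.4×16×6×400) = 60.48 kN/bolt; interior L_c = 51 − 18 = 33, R_n = 92.16 kN/bolt. φR_n = 0.75 × (2×60.48 + 4×92.16) = 367.2 kN.
Tension yield (gross): A_g = 200×6 = 1200 mm². φR_n = 0.90 × 250 × 1200 = 270.0 kN.
Block shear: shear path 2×[30+2×51] = 2×132 mm, A_gv = 1584, A_nv = 2×(132 − 2.5×20)×6 = 984 mm²; tension across gage: (59 − 1×20)×6 = 234 mm². R_n = min(0.6×400×984, 0.6×250×1584) + 1.0×400×234 = min(236.16, 237.6) + 93.6 = 329.76 kN. φR_n = 0.75 × 329.76 = 247.3 kN.
Governing: min(424.3, 367.2, 270.0, 247.3) = 247.3 kN → block shear.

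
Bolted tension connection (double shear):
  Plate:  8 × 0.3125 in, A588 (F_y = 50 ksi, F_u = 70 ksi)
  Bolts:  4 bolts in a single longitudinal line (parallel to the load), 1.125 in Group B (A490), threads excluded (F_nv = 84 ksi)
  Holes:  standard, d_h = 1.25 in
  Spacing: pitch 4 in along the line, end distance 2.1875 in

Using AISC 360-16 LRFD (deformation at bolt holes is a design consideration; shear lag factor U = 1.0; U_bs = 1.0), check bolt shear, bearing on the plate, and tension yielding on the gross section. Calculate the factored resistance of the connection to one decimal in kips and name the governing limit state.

112.5 kips (gross-section yield governs)

Bolt shear: A_b = π(1.125)²/4 = 0.99402 in². φR_n = 0.75 × 84 × 0.99402 × 4 × 2 = 501.0 kips.
Bearing (0.3125 in plate, F_u = 70 ksi): end bolts L_c = 2.1875 − 1.25/2 = 1.5625, R_n = min(1.2×1.5625×0.3125×70, 2.4×1.125×0.3125×70) = 41.016 kips/bolt; interior L_c = 4 − 1.25 = 2.75, R_n = 59.063 kips/bolt. φR_n = 0.75 × (1×41.016 + 3×59.063) = 163.7 kips.
Tension yield (gross): A_g = 8×0.3125 = 2.5 in². φR_n = 0.90 × 50 × 2.5 = 112.5 kips.
Governing: min(501.0, 163.7, 112.5) = 112.5 kips → gross-section yield.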